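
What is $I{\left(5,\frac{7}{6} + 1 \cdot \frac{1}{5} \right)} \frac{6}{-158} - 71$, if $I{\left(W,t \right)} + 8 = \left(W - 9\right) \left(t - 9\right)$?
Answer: $- \frac{28383}{395} \approx -71.856$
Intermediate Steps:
$I{\left(W,t \right)} = -8 + \left(-9 + W\right) \left(-9 + t\right)$ ($I{\left(W,t \right)} = -8 + \left(W - 9\right) \left(t - 9\right) = -8 + \left(-9 + W\right) \left(t - 9\right) = -8 + \left(-9 + W\right) \left(-9 + t\right)$)
$I{\left(5,\frac{7}{6} + 1 \cdot \frac{1}{5} \right)} \frac{6}{-158} - 71 = \left(73 - 45 - 9 \left(\frac{7}{6} + 1 \cdot \frac{1}{5}\right) + 5 \left(\frac{7}{6} + 1 \cdot \frac{1}{5}\right)\right) \frac{6}{-158} - 71 = \left(73 - 45 - 9 \left(7 \cdot \frac{1}{6} + 1 \cdot \frac{1}{5}\right) + 5 \left(7 \cdot \frac{1}{6} + 1 \cdot \frac{1}{5}\right)\right) 6 \left(- \frac{1}{158}\right) - 71 = \left(73 - 45 - 9 \left(\frac{7}{6} + \frac{1}{5}\right) + 5 \left(\frac{7}{6} + \frac{1}{5}\right)\right) \left(- \frac{3}{79}\right) - 71 = \left(73 - 45 - \frac{123}{10} + 5 \cdot \frac{41}{30}\right) \left(- \frac{3}{79}\right) - 71 = \left(73 - 45 - \frac{123}{10} + \frac{41}{6}\right) \left(- \frac{3}{79}\right) - 71 = \frac{338}{15} \left(- \frac{3}{79}\right) - 71 = - \frac{338}{395} - 71 = - \frac{28383}{395}$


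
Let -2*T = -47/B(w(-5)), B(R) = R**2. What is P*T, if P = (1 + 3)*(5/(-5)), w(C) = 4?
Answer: -47/8 ≈ -5.8750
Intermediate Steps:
P = -4 (P = 4*(5*(-1/5)) = 4*(-1) = -4)
T = 47/32 (T = -(-47)/(2*(4**2)) = -(-47)/(2*16) = -(-47)/32 = -1/2*(-47/16) = 47/32 ≈ 1.4688)
P*T = -4*47/32 = -47/8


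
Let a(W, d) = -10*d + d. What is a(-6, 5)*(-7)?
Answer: 315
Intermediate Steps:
a(W, d) = -9*d
a(-6, 5)*(-7) = -9*5*(-7) = -45*(-7) = 315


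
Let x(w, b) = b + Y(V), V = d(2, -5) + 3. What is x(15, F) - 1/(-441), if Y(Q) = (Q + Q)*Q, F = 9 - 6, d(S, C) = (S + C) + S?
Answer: 4852/441 ≈ 11.002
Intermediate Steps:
d(S, C) = C + 2*S (d(S, C) = (C + S) + S = C + 2*S)
V = 2 (V = (-5 + 2*2) + 3 = (-5 + 4) + 3 = -1 + 3 = 2)
F = 3
Y(Q) = 2*Q² (Y(Q) = (2*Q)*Q = 2*Q²)
x(w, b) = 8 + b (x(w, b) = b + 2*2² = b + 2*4 = b + 8 = 8 + b)
x(15, F) - 1/(-441) = (8 + 3) - 1/(-441) = 11 - 1*(-1/441) = 11 + 1/441 = 4852/441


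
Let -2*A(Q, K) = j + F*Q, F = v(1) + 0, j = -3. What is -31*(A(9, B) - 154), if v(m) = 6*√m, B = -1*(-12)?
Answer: 11129/2 ≈ 5564.5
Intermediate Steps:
B = 12
F = 6 (F = 6*√1 + 0 = 6*1 + 0 = 6 + 0 = 6)
A(Q, K) = 3/2 - 3*Q (A(Q, K) = -(-3 + 6*Q)/2 = 3/2 - 3*Q)
-31*(A(9, B) - 154) = -31*((3/2 - 3*9) - 154) = -31*((3/2 - 27) - 154) = -31*(-51/2 - 154) = -31*(-359/2) = 11129/2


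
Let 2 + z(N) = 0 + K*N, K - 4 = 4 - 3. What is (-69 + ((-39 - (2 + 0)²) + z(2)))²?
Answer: 10816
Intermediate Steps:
K = 5 (K = 4 + (4 - 3) = 4 + 1 = 5)
z(N) = -2 + 5*N (z(N) = -2 + (0 + 5*N) = -2 + 5*N)
(-69 + ((-39 - (2 + 0)²) + z(2)))² = (-69 + ((-39 - (2 + 0)²) + (-2 + 5*2)))² = (-69 + ((-39 - 1*2²) + (-2 + 10)))² = (-69 + ((-39 - 1*4) + 8))² = (-69 + ((-39 - 4) + 8))² = (-69 + (-43 + 8))² = (-69 - 35)² = (-104)² = 10816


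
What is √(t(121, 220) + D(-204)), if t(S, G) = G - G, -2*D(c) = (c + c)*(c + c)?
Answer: 204*I*√2 ≈ 288.5*I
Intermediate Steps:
D(c) = -2*c² (D(c) = -(c + c)*(c + c)/2 = -2*c*2*c/2 = -2*c²)
t(S, G) = 0
√(t(121, 220) + D(-204)) = √(0 - 2*(-204)²) = √(0 - 2*41616) = √(0 - 83232) = √(-83232) = 204*I*√2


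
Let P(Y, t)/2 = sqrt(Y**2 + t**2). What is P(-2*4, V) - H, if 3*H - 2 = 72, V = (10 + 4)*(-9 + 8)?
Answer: -74/3 + 4*sqrt(65) ≈ 7.5824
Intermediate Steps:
V = -14 (V = 14*(-1) = -14)
H = 74/3 (H = 2/3 + (1/3)*72 = 2/3 + 24 = 74/3 ≈ 24.667)
P(Y, t) = 2*sqrt(Y**2 + t**2)
P(-2*4, V) - H = 2*sqrt((-2*4)**2 + (-14)**2) - 1*74/3 = 2*sqrt((-8)**2 + 196) - 74/3 = 2*sqrt(64 + 196) - 74/3 = 2*sqrt(260) - 74/3 = 2*(2*sqrt(65)) - 74/3 = 4*sqrt(65) - 74/3 = -74/3 + 4*sqrt(65)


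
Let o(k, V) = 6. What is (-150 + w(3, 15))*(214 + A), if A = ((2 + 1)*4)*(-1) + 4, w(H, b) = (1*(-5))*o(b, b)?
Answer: -37080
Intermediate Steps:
w(H, b) = -30 (w(H, b) = (1*(-5))*6 = -5*6 = -30)
A = -8 (A = (3*4)*(-1) + 4 = 12*(-1) + 4 = -12 + 4 = -8)
(-150 + w(3, 15))*(214 + A) = (-150 - 30)*(214 - 8) = -180*206 = -37080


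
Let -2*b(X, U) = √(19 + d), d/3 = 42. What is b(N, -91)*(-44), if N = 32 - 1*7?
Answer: 22*√145 ≈ 264.92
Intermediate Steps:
d = 126 (d = 3*42 = 126)
N = 25 (N = 32 - 7 = 25)
b(X, U) = -√145/2 (b(X, U) = -√(19 + 126)/2 = -√145/2)
b(N, -91)*(-44) = -√145/2*(-44) = 22*√145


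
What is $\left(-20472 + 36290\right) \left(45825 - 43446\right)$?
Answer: $37631022$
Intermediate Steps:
$\left(-20472 + 36290\right) \left(45825 - 43446\right) = 15818 \cdot 2379 = 37631022$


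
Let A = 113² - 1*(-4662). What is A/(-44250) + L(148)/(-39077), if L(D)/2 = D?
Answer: -694249187/1729157250 ≈ -0.40150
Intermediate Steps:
L(D) = 2*D
A = 17431 (A = 12769 + 4662 = 17431)
A/(-44250) + L(148)/(-39077) = 17431/(-44250) + (2*148)/(-39077) = 17431*(-1/44250) + 296*(-1/39077) = -17431/44250 - 296/39077 = -694249187/1729157250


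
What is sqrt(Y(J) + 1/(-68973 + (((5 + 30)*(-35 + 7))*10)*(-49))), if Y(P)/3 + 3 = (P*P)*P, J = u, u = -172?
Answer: 11*I*sqrt(21334610776848310)/411227 ≈ 3907.1*I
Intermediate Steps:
J = -172
Y(P) = -9 + 3*P**3 (Y(P) = -9 + 3*((P*P)*P) = -9 + 3*(P**2*P) = -9 + 3*P**3)
sqrt(Y(J) + 1/(-68973 + (((5 + 30)*(-35 + 7))*10)*(-49))) = sqrt((-9 + 3*(-172)**3) + 1/(-68973 + (((5 + 30)*(-35 + 7))*10)*(-49))) = sqrt((-9 + 3*(-5088448)) + 1/(-68973 + ((35*(-28))*10)*(-49))) = sqrt((-9 - 15265344) + 1/(-68973 - 980*10*(-49))) = sqrt(-15265353 + 1/(-68973 - 9800*(-49))) = sqrt(-15265353 + 1/(-68973 + 480200)) = sqrt(-15265353 + 1/411227) = sqrt(-6277525318130/411227) = 11*I*sqrt(21334610776848310)/411227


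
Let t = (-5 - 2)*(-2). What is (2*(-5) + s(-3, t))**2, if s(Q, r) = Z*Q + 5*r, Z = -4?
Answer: 5184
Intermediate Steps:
t = 14 (t = -7*(-2) = 14)
s(Q, r) = -4*Q + 5*r
(2*(-5) + s(-3, t))**2 = (2*(-5) + (-4*(-3) + 5*14))**2 = (-10 + (12 + 70))**2 = (-10 + 82)**2 = 72**2 = 5184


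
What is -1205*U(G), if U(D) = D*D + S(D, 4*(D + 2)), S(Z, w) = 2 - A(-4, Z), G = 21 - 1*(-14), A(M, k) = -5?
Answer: -1484560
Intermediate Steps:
G = 35 (G = 21 + 14 = 35)
S(Z, w) = 7 (S(Z, w) = 2 - 1*(-5) = 2 + 5 = 7)
U(D) = 7 + D**2 (U(D) = D*D + 7 = D**2 + 7 = 7 + D**2)
-1205*U(G) = -1205*(7 + 35**2) = -1205*(7 + 1225) = -1205*1232 = -1484560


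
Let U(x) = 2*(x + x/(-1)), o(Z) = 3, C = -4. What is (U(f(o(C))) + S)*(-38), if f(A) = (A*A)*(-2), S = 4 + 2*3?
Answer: -380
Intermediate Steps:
S = 10 (S = 4 + 6 = 10)
f(A) = -2*A² (f(A) = A²*(-2) = -2*A²)
U(x) = 0 (U(x) = 2*(x + x*(-1)) = 2*(x - x) = 2*0 = 0)
(U(f(o(C))) + S)*(-38) = (0 + 10)*(-38) = 10*(-38) = -380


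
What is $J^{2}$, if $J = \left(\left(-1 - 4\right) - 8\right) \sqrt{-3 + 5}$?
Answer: $338$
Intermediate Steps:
$J = - 13 \sqrt{2}$ ($J = \left(\left(-1 - 4\right) - 8\right) \sqrt{2} = \left(-5 - 8\right) \sqrt{2} = - 13 \sqrt{2} \approx -18.385$)
$J^{2} = \left(- 13 \sqrt{2}\right)^{2} = 338$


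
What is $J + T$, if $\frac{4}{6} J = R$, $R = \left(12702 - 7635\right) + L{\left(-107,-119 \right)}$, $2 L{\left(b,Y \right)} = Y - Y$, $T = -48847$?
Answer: $- \frac{82493}{2} \approx -41247.0$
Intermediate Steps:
$L{\left(b,Y \right)} = 0$ ($L{\left(b,Y \right)} = \frac{Y - Y}{2} = \frac{1}{2} \cdot 0 = 0$)
$R = 5067$ ($R = \left(12702 - 7635\right) + 0 = 5067 + 0 = 5067$)
$J = \frac{15201}{2}$ ($J = \frac{3}{2} \cdot 5067 = \frac{15201}{2} \approx 7600.5$)
$J + T = \frac{15201}{2} - 48847 = - \frac{82493}{2}$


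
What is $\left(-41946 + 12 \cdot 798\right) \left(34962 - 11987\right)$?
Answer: $-743700750$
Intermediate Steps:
$\left(-41946 + 12 \cdot 798\right) \left(34962 - 11987\right) = \left(-41946 + 9576\right) 22975 = \left(-32370\right) 22975 = -743700750$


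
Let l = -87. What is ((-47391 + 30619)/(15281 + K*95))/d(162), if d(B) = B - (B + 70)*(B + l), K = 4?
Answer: 8386/134982159 ≈ 6.2127e-5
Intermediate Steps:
d(B) = B - (-87 + B)*(70 + B) (d(B) = B - (B + 70)*(B - 87) = B - (70 + B)*(-87 + B) = B - (-87 + B)*(70 + B))
((-47391 + 30619)/(15281 + K*95))/d(162) = ((-47391 + 30619)/(15281 + 4*95))/(6090 - 1*162² + 18*162) = (-16772/(15281 + 380))/(6090 - 1*26244 + 2916) = (-16772/15661)/(6090 - 26244 + 2916) = -16772*1/15661/(-17238) = -16772/15661*(-1/17238) = 8386/134982159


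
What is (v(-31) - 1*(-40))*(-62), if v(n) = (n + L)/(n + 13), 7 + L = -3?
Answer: -23591/9 ≈ -2621.2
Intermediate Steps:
L = -10 (L = -7 - 3 = -10)
v(n) = (-10 + n)/(13 + n) (v(n) = (n - 10)/(n + 13) = (-10 + n)/(13 + n))
(v(-31) - 1*(-40))*(-62) = ((-10 - 31)/(13 - 31) - 1*(-40))*(-62) = (-41/(-18) + 40)*(-62) = (-1/18*(-41) + 40)*(-62) = (41/18 + 40)*(-62) = (761/18)*(-62) = -23591/9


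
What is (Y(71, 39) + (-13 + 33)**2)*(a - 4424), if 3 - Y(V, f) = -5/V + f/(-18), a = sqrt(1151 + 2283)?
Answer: -381859772/213 + 172631*sqrt(3434)/426 ≈ -1.7690e+6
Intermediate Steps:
a = sqrt(3434) ≈ 58.600
Y(V, f) = 3 + 5/V + f/18 (Y(V, f) = 3 - (-5/V + f/(-18)) = 3 - (-5/V + f*(-1/18)) = 3 - (-5/V - f/18) = 3 + (5/V + f/18) = 3 + 5/V + f/18)
(Y(71, 39) + (-13 + 33)**2)*(a - 4424) = ((3 + 5/71 + (1/18)*39) + (-13 + 33)**2)*(sqrt(3434) - 4424) = ((3 + 5*(1/71) + 13/6) + 20**2)*(-4424 + sqrt(3434)) = ((3 + 5/71 + 13/6) + 400)*(-4424 + sqrt(3434)) = (2231/426 + 400)*(-4424 + sqrt(3434)) = 172631*(-4424 + sqrt(3434))/426 = -381859772/213 + 172631*sqrt(3434)/426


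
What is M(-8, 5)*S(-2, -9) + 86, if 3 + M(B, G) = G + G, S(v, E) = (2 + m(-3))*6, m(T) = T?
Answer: 44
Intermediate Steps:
S(v, E) = -6 (S(v, E) = (2 - 3)*6 = -1*6 = -6)
M(B, G) = -3 + 2*G (M(B, G) = -3 + (G + G) = -3 + 2*G)
M(-8, 5)*S(-2, -9) + 86 = (-3 + 2*5)*(-6) + 86 = (-3 + 10)*(-6) + 86 = 7*(-6) + 86 = -42 + 86 = 44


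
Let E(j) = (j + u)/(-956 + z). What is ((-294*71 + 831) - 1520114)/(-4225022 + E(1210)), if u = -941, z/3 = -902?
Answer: 5640054934/15472030833 ≈ 0.36453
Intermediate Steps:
z = -2706 (z = 3*(-902) = -2706)
E(j) = 941/3662 - j/3662 (E(j) = (j - 941)/(-956 - 2706) = (-941 + j)/(-3662) = (-941 + j)*(-1/3662) = 941/3662 - j/3662)
((-294*71 + 831) - 1520114)/(-4225022 + E(1210)) = ((-294*71 + 831) - 1520114)/(-4225022 + (941/3662 - 1/3662*1210)) = ((-20874 + 831) - 1520114)/(-4225022 + (941/3662 - 605/1831)) = (-20043 - 1520114)/(-4225022 - 269/3662) = -1540157/(-15472030833/3662) = -1540157*(-3662/15472030833) = 5640054934/15472030833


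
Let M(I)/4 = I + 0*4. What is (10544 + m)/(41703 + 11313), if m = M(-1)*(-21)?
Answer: 2657/13254 ≈ 0.20047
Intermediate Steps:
M(I) = 4*I (M(I) = 4*(I + 0*4) = 4*(I + 0) = 4*I)
m = 84 (m = (4*(-1))*(-21) = -4*(-21) = 84)
(10544 + m)/(41703 + 11313) = (10544 + 84)/(41703 + 11313) = 10628/53016 = 10628*(1/53016) = 2657/13254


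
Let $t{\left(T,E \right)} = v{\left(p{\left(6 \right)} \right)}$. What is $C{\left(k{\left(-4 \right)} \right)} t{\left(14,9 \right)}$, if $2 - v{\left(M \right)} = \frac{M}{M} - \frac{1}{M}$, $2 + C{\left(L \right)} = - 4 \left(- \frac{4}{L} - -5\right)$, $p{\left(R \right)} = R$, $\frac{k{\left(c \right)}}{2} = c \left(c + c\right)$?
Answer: $- \frac{203}{8} \approx -25.375$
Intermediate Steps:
$k{\left(c \right)} = 4 c^{2}$ ($k{\left(c \right)} = 2 c \left(c + c\right) = 2 c 2 c = 2 \cdot 2 c^{2} = 4 c^{2}$)
$C{\left(L \right)} = -22 + \frac{16}{L}$ ($C{\left(L \right)} = -2 - 4 \left(- \frac{4}{L} - -5\right) = -2 - 4 \left(- \frac{4}{L} + 5\right) = -2 - 4 \left(5 - \frac{4}{L}\right) = -2 - \left(20 - \frac{16}{L}\right) = -22 + \frac{16}{L}$)
$v{\left(M \right)} = 1 + \frac{1}{M}$ ($v{\left(M \right)} = 2 - \left(\frac{M}{M} - \frac{1}{M}\right) = 2 - \left(1 - \frac{1}{M}\right) = 1 + \frac{1}{M}$)
$t{\left(T,E \right)} = \frac{7}{6}$ ($t{\left(T,E \right)} = \frac{1 + 6}{6} = \frac{1}{6} \cdot 7 = \frac{7}{6}$)
$C{\left(k{\left(-4 \right)} \right)} t{\left(14,9 \right)} = \left(-22 + \frac{16}{4 \left(-4\right)^{2}}\right) \frac{7}{6} = \left(-22 + \frac{16}{4 \cdot 16}\right) \frac{7}{6} = \left(-22 + \frac{16}{64}\right) \frac{7}{6} = \left(-22 + 16 \cdot \frac{1}{64}\right) \frac{7}{6} = \left(-22 + \frac{1}{4}\right) \frac{7}{6} = \left(- \frac{87}{4}\right) \frac{7}{6} = - \frac{203}{8}$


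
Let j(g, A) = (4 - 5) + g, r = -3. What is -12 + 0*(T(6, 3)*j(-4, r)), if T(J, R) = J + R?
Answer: -12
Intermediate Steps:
j(g, A) = -1 + g
-12 + 0*(T(6, 3)*j(-4, r)) = -12 + 0*((6 + 3)*(-1 - 4)) = -12 + 0*(9*(-5)) = -12 + 0*(-45) = -12 + 0 = -12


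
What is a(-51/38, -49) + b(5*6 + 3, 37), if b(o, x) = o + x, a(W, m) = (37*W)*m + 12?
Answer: 95579/38 ≈ 2515.2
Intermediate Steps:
a(W, m) = 12 + 37*W*m (a(W, m) = 37*W*m + 12 = 12 + 37*W*m)
a(-51/38, -49) + b(5*6 + 3, 37) = (12 + 37*(-51/38)*(-49)) + ((5*6 + 3) + 37) = (12 + 37*(-51*1/38)*(-49)) + ((30 + 3) + 37) = (12 + 37*(-51/38)*(-49)) + (33 + 37) = (12 + 92463/38) + 70 = 92919/38 + 70 = 95579/38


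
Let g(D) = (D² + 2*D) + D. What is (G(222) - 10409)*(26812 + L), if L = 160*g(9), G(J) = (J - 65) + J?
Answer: -442242760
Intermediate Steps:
g(D) = D² + 3*D
G(J) = -65 + 2*J (G(J) = (-65 + J) + J = -65 + 2*J)
L = 17280 (L = 160*(9*(3 + 9)) = 160*(9*12) = 160*108 = 17280)
(G(222) - 10409)*(26812 + L) = ((-65 + 2*222) - 10409)*(26812 + 17280) = ((-65 + 444) - 10409)*44092 = (379 - 10409)*44092 = -10030*44092 = -442242760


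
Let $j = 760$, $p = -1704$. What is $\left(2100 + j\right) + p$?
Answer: $1156$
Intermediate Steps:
$\left(2100 + j\right) + p = \left(2100 + 760\right) - 1704 = 2860 - 1704 = 1156$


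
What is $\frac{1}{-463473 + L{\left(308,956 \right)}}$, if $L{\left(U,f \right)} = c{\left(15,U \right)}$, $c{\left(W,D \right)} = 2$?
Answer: $- \frac{1}{463471} \approx -2.1576 \cdot 10^{-6}$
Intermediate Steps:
$L{\left(U,f \right)} = 2$
$\frac{1}{-463473 + L{\left(308,956 \right)}} = \frac{1}{-463473 + 2} = \frac{1}{-463471} = - \frac{1}{463471}$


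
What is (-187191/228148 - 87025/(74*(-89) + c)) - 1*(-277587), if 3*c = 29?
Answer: 1249511569152465/4501131892 ≈ 2.7760e+5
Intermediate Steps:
c = 29/3 (c = (⅓)*29 = 29/3 ≈ 9.6667)
(-187191/228148 - 87025/(74*(-89) + c)) - 1*(-277587) = (-187191/228148 - 87025/(74*(-89) + 29/3)) - 1*(-277587) = (-187191*1/228148 - 87025/(-6586 + 29/3)) + 277587 = (-187191/228148 - 87025/(-19729/3)) + 277587 = (-187191/228148 - 87025*(-3/19729)) + 277587 = (-187191/228148 + 261075/19729) + 277587 = 55870647861/4501131892 + 277587 = 1249511569152465/4501131892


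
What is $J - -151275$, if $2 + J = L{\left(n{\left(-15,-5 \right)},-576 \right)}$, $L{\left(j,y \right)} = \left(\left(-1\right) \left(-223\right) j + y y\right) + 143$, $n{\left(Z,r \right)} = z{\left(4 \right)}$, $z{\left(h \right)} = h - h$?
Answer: $483192$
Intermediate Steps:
$z{\left(h \right)} = 0$
$n{\left(Z,r \right)} = 0$
$L{\left(j,y \right)} = 143 + y^{2} + 223 j$ ($L{\left(j,y \right)} = \left(223 j + y^{2}\right) + 143 = \left(y^{2} + 223 j\right) + 143 = 143 + y^{2} + 223 j$)
$J = 331917$ ($J = -2 + \left(143 + \left(-576\right)^{2} + 223 \cdot 0\right) = -2 + \left(143 + 331776 + 0\right) = -2 + 331919 = 331917$)
$J - -151275 = 331917 - -151275 = 331917 + 151275 = 483192$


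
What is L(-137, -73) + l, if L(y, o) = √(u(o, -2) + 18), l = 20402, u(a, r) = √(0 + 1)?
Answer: 20402 + √19 ≈ 20406.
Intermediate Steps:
u(a, r) = 1 (u(a, r) = √1 = 1)
L(y, o) = √19 (L(y, o) = √(1 + 18) = √19)
L(-137, -73) + l = √19 + 20402 = 20402 + √19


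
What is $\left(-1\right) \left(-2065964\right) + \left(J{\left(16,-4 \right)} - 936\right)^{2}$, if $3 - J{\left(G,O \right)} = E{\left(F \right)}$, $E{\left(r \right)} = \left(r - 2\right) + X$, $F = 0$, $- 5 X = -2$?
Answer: $\frac{73336749}{25} \approx 2.9335 \cdot 10^{6}$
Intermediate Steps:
$X = \frac{2}{5}$ ($X = \left(- \frac{1}{5}\right) \left(-2\right) = \frac{2}{5} \approx 0.4$)
$E{\left(r \right)} = - \frac{8}{5} + r$ ($E{\left(r \right)} = \left(r - 2\right) + \frac{2}{5} = \left(-2 + r\right) + \frac{2}{5} = - \frac{8}{5} + r$)
$J{\left(G,O \right)} = \frac{23}{5}$ ($J{\left(G,O \right)} = 3 - \left(- \frac{8}{5} + 0\right) = 3 - - \frac{8}{5} = 3 + \frac{8}{5} = \frac{23}{5}$)
$\left(-1\right) \left(-2065964\right) + \left(J{\left(16,-4 \right)} - 936\right)^{2} = \left(-1\right) \left(-2065964\right) + \left(\frac{23}{5} - 936\right)^{2} = 2065964 + \left(- \frac{4657}{5}\right)^{2} = 2065964 + \frac{21687649}{25} = \frac{73336749}{25}$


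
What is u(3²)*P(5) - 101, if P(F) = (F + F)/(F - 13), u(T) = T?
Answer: -449/4 ≈ -112.25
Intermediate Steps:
P(F) = 2*F/(-13 + F) (P(F) = (2*F)/(-13 + F) = 2*F/(-13 + F))
u(3²)*P(5) - 101 = 3²*(2*5/(-13 + 5)) - 101 = 9*(2*5/(-8)) - 101 = 9*(2*5*(-⅛)) - 101 = 9*(-5/4) - 101 = -45/4 - 101 = -449/4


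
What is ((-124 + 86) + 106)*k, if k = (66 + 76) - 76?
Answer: 4488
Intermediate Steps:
k = 66 (k = 142 - 76 = 66)
((-124 + 86) + 106)*k = ((-124 + 86) + 106)*66 = (-38 + 106)*66 = 68*66 = 4488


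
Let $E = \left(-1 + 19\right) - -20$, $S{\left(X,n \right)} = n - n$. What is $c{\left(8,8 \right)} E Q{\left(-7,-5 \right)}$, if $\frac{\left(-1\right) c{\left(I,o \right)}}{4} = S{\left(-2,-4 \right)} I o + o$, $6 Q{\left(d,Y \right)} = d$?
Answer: $\frac{4256}{3} \approx 1418.7$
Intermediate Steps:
$S{\left(X,n \right)} = 0$
$Q{\left(d,Y \right)} = \frac{d}{6}$
$c{\left(I,o \right)} = - 4 o$ ($c{\left(I,o \right)} = - 4 \left(0 I o + o\right) = - 4 \left(0 o + o\right) = - 4 \left(0 + o\right) = - 4 o$)
$E = 38$ ($E = 18 + 20 = 38$)
$c{\left(8,8 \right)} E Q{\left(-7,-5 \right)} = \left(-4\right) 8 \cdot 38 \cdot \frac{1}{6} \left(-7\right) = \left(-32\right) 38 \left(- \frac{7}{6}\right) = \left(-1216\right) \left(- \frac{7}{6}\right) = \frac{4256}{3}$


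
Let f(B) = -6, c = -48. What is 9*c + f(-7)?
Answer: -438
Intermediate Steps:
9*c + f(-7) = 9*(-48) - 6 = -432 - 6 = -438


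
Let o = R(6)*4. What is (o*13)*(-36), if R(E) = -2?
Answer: 3744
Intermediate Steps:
o = -8 (o = -2*4 = -8)
(o*13)*(-36) = -8*13*(-36) = -104*(-36) = 3744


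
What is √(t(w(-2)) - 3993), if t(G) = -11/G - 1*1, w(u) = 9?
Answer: I*√35957/3 ≈ 63.208*I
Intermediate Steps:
t(G) = -1 - 11/G (t(G) = -11/G - 1 = -1 - 11/G)
√(t(w(-2)) - 3993) = √((-11 - 1*9)/9 - 3993) = √((-11 - 9)/9 - 3993) = √((⅑)*(-20) - 3993) = √(-20/9 - 3993) = √(-35957/9) = I*√35957/3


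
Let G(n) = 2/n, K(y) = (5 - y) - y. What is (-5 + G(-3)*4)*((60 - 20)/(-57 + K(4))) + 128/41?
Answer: 3038/369 ≈ 8.2331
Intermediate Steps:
K(y) = 5 - 2*y
(-5 + G(-3)*4)*((60 - 20)/(-57 + K(4))) + 128/41 = (-5 + (2/(-3))*4)*((60 - 20)/(-57 + (5 - 2*4))) + 128/41 = (-5 + (2*(-⅓))*4)*(40/(-57 + (5 - 8))) + 128*(1/41) = (-5 - ⅔*4)*(40/(-57 - 3)) + 128/41 = (-5 - 8/3)*(40/(-60)) + 128/41 = -920*(-1)/(3*60) + 128/41 = -23/3*(-⅔) + 128/41 = 46/9 + 128/41 = 3038/369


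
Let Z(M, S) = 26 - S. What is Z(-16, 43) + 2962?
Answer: 2945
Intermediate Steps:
Z(-16, 43) + 2962 = (26 - 1*43) + 2962 = (26 - 43) + 2962 = -17 + 2962 = 2945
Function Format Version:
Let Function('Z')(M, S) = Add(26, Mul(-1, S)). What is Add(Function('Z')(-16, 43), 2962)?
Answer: 2945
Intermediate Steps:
Add(Function('Z')(-16, 43), 2962) = Add(Add(26, Mul(-1, 43)), 2962) = Add(Add(26, -43), 2962) = Add(-17, 2962) = 2945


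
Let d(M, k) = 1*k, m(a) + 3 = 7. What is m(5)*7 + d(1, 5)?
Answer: 33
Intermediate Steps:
m(a) = 4 (m(a) = -3 + 7 = 4)
d(M, k) = k
m(5)*7 + d(1, 5) = 4*7 + 5 = 28 + 5 = 33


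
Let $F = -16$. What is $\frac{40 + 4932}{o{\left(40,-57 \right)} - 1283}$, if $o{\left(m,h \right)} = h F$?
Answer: $- \frac{4972}{371} \approx -13.402$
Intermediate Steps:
$o{\left(m,h \right)} = - 16 h$ ($o{\left(m,h \right)} = h \left(-16\right) = - 16 h$)
$\frac{40 + 4932}{o{\left(40,-57 \right)} - 1283} = \frac{40 + 4932}{\left(-16\right) \left(-57\right) - 1283} = \frac{4972}{912 - 1283} = \frac{4972}{-371} = 4972 \left(- \frac{1}{371}\right) = - \frac{4972}{371}$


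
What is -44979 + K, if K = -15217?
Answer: -60196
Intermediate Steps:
-44979 + K = -44979 - 15217 = -60196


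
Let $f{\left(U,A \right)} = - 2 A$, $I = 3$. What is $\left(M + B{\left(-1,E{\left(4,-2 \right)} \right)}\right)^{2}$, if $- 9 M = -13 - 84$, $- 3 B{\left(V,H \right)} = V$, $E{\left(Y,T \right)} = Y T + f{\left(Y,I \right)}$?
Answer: $\frac{10000}{81} \approx 123.46$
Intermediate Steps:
$E{\left(Y,T \right)} = -6 + T Y$ ($E{\left(Y,T \right)} = Y T - 6 = T Y - 6 = -6 + T Y$)
$B{\left(V,H \right)} = - \frac{V}{3}$
$M = \frac{97}{9}$ ($M = - \frac{-13 - 84}{9} = \left(- \frac{1}{9}\right) \left(-97\right) = \frac{97}{9} \approx 10.778$)
$\left(M + B{\left(-1,E{\left(4,-2 \right)} \right)}\right)^{2} = \left(\frac{97}{9} - - \frac{1}{3}\right)^{2} = \left(\frac{97}{9} + \frac{1}{3}\right)^{2} = \left(\frac{100}{9}\right)^{2} = \frac{10000}{81}$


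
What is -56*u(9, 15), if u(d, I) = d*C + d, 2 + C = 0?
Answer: 504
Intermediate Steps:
C = -2 (C = -2 + 0 = -2)
u(d, I) = -d (u(d, I) = d*(-2) + d = -2*d + d = -d)
-56*u(9, 15) = -(-56)*9 = -56*(-9) = 504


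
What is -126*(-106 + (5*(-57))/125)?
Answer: 341082/25 ≈ 13643.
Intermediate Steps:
-126*(-106 + (5*(-57))/125) = -126*(-106 - 285*1/125) = -126*(-106 - 57/25) = -126*(-2707/25) = 341082/25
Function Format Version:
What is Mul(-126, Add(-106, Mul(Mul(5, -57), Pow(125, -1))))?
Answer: Rational(341082, 25) ≈ 13643.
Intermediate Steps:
Mul(-126, Add(-106, Mul(Mul(5, -57), Pow(125, -1)))) = Mul(-126, Add(-106, Mul(-285, Rational(1, 125)))) = Mul(-126, Add(-106, Rational(-57, 25))) = Mul(-126, Rational(-2707, 25)) = Rational(341082, 25)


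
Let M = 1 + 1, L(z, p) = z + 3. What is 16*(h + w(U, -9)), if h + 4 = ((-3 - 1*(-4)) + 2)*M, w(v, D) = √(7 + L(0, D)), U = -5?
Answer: 32 + 16*√10 ≈ 82.596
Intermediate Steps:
L(z, p) = 3 + z
M = 2
w(v, D) = √10 (w(v, D) = √(7 + (3 + 0)) = √(7 + 3) = √10)
h = 2 (h = -4 + ((-3 - 1*(-4)) + 2)*2 = -4 + ((-3 + 4) + 2)*2 = -4 + (1 + 2)*2 = -4 + 3*2 = -4 + 6 = 2)
16*(h + w(U, -9)) = 16*(2 + √10) = 32 + 16*√10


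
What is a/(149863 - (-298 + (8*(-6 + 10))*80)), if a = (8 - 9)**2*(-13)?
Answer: -13/147601 ≈ -8.8075e-5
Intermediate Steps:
a = -13 (a = (-1)**2*(-13) = 1*(-13) = -13)
a/(149863 - (-298 + (8*(-6 + 10))*80)) = -13/(149863 - (-298 + (8*(-6 + 10))*80)) = -13/(149863 - (-298 + (8*4)*80)) = -13/(149863 - (-298 + 32*80)) = -13/(149863 - (-298 + 2560)) = -13/(149863 - 1*2262) = -13/(149863 - 2262) = -13/147601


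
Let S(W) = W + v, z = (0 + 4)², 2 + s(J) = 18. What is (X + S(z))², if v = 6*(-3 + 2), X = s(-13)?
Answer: 676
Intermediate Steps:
s(J) = 16 (s(J) = -2 + 18 = 16)
z = 16 (z = 4² = 16)
X = 16
v = -6 (v = 6*(-1) = -6)
S(W) = -6 + W (S(W) = W - 6 = -6 + W)
(X + S(z))² = (16 + (-6 + 16))² = (16 + 10)² = 26² = 676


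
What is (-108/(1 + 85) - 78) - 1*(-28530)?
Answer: 1223382/43 ≈ 28451.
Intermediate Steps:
(-108/(1 + 85) - 78) - 1*(-28530) = (-108/86 - 78) + 28530 = (-108*1/86 - 78) + 28530 = (-54/43 - 78) + 28530 = -3408/43 + 28530 = 1223382/43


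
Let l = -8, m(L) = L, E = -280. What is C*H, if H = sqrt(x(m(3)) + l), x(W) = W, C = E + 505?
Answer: 225*I*sqrt(5) ≈ 503.12*I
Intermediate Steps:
C = 225 (C = -280 + 505 = 225)
H = I*sqrt(5) (H = sqrt(3 - 8) = sqrt(-5) = I*sqrt(5) ≈ 2.2361*I)
C*H = 225*(I*sqrt(5)) = 225*I*sqrt(5)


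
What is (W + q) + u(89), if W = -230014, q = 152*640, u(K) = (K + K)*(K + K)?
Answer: -101050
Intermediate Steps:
u(K) = 4*K² (u(K) = (2*K)*(2*K) = 4*K²)
q = 97280
(W + q) + u(89) = (-230014 + 97280) + 4*89² = -132734 + 4*7921 = -132734 + 31684 = -101050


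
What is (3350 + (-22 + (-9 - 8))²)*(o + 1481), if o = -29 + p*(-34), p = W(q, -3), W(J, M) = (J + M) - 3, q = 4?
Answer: 7403920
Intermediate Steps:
W(J, M) = -3 + J + M
p = -2 (p = -3 + 4 - 3 = -2)
o = 39 (o = -29 - 2*(-34) = -29 + 68 = 39)
(3350 + (-22 + (-9 - 8))²)*(o + 1481) = (3350 + (-22 + (-9 - 8))²)*(39 + 1481) = (3350 + (-22 - 17)²)*1520 = (3350 + (-39)²)*1520 = (3350 + 1521)*1520 = 4871*1520 = 7403920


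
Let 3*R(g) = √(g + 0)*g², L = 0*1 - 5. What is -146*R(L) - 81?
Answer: -81 - 3650*I*√5/3 ≈ -81.0 - 2720.6*I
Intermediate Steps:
L = -5 (L = 0 - 5 = -5)
R(g) = g^(5/2)/3 (R(g) = (√(g + 0)*g²)/3 = (√g*g²)/3 = g^(5/2)/3)
-146*R(L) - 81 = -146*(-5)^(5/2)/3 - 81 = -146*25*I*√5/3 - 81 = -3650*I*√5/3 - 81 = -81 - 3650*I*√5/3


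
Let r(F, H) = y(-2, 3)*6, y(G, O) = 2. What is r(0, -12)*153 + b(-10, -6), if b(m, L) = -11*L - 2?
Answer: 1900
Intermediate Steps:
b(m, L) = -2 - 11*L
r(F, H) = 12 (r(F, H) = 2*6 = 12)
r(0, -12)*153 + b(-10, -6) = 12*153 + (-2 - 11*(-6)) = 1836 + (-2 + 66) = 1836 + 64 = 1900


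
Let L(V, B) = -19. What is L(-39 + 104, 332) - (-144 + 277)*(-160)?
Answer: 21261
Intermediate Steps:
L(-39 + 104, 332) - (-144 + 277)*(-160) = -19 - (-144 + 277)*(-160) = -19 - 133*(-160) = -19 - 1*(-21280) = -19 + 21280 = 21261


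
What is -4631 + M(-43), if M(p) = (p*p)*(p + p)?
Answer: -163645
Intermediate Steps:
M(p) = 2*p³ (M(p) = p²*(2*p) = 2*p³)
-4631 + M(-43) = -4631 + 2*(-43)³ = -4631 + 2*(-79507) = -4631 - 159014 = -163645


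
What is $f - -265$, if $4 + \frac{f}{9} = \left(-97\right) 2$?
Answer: $-1517$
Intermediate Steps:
$f = -1782$ ($f = -36 + 9 \left(\left(-97\right) 2\right) = -36 + 9 \left(-194\right) = -36 - 1746 = -1782$)
$f - -265 = -1782 - -265 = -1782 + 265 = -1517$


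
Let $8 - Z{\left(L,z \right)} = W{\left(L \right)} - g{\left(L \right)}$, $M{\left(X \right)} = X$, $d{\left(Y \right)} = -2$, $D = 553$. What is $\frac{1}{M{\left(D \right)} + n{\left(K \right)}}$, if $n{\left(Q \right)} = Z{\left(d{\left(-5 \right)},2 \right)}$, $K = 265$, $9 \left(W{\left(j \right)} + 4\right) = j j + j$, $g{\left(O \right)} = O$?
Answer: $\frac{9}{5065} \approx 0.0017769$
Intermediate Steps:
$W{\left(j \right)} = -4 + \frac{j}{9} + \frac{j^{2}}{9}$ ($W{\left(j \right)} = -4 + \frac{j j + j}{9} = -4 + \frac{j^{2} + j}{9} = -4 + \frac{j + j^{2}}{9} = -4 + \left(\frac{j}{9} + \frac{j^{2}}{9}\right) = -4 + \frac{j}{9} + \frac{j^{2}}{9}$)
$Z{\left(L,z \right)} = 12 - \frac{L^{2}}{9} + \frac{8 L}{9}$ ($Z{\left(L,z \right)} = 8 - \left(\left(-4 + \frac{L}{9} + \frac{L^{2}}{9}\right) - L\right) = 8 - \left(-4 - \frac{8 L}{9} + \frac{L^{2}}{9}\right) = 8 + \left(4 - \frac{L^{2}}{9} + \frac{8 L}{9}\right) = 12 - \frac{L^{2}}{9} + \frac{8 L}{9}$)
$n{\left(Q \right)} = \frac{88}{9}$ ($n{\left(Q \right)} = 12 - \frac{\left(-2\right)^{2}}{9} + \frac{8}{9} \left(-2\right) = 12 - \frac{4}{9} - \frac{16}{9} = \frac{88}{9}$)
$\frac{1}{M{\left(D \right)} + n{\left(K \right)}} = \frac{1}{553 + \frac{88}{9}} = \frac{1}{\frac{5065}{9}} = \frac{9}{5065}$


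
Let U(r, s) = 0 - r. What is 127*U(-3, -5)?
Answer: 381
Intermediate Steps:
U(r, s) = -r
127*U(-3, -5) = 127*(-1*(-3)) = 127*3 = 381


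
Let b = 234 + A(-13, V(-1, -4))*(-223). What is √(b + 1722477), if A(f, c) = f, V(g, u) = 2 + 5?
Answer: √1725610 ≈ 1313.6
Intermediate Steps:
V(g, u) = 7
b = 3133 (b = 234 - 13*(-223) = 234 + 2899 = 3133)
√(b + 1722477) = √(3133 + 1722477) = √1725610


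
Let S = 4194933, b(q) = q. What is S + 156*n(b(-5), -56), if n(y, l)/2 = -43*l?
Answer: 4946229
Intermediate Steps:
n(y, l) = -86*l (n(y, l) = 2*(-43*l) = -86*l)
S + 156*n(b(-5), -56) = 4194933 + 156*(-86*(-56)) = 4194933 + 156*4816 = 4194933 + 751296 = 4946229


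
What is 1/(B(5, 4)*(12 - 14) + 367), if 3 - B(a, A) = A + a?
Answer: 1/379 ≈ 0.0026385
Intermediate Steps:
B(a, A) = 3 - A - a (B(a, A) = 3 - (A + a) = 3 + (-A - a) = 3 - A - a)
1/(B(5, 4)*(12 - 14) + 367) = 1/((3 - 1*4 - 1*5)*(12 - 14) + 367) = 1/((3 - 4 - 5)*(-2) + 367) = 1/(-6*(-2) + 367) = 1/(12 + 367) = 1/379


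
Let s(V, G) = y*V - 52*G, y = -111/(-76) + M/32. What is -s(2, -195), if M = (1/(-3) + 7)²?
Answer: -3469829/342 ≈ -10146.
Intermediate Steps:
M = 400/9 (M = (-⅓ + 7)² = (20/3)² = 400/9 ≈ 44.444)
y = 1949/684 (y = -111/(-76) + (400/9)/32 = -111*(-1/76) + (400/9)*(1/32) = 111/76 + 25/18 = 1949/684 ≈ 2.8494)
s(V, G) = -52*G + 1949*V/684 (s(V, G) = 1949*V/684 - 52*G = -52*G + 1949*V/684)
-s(2, -195) = -(-52*(-195) + (1949/684)*2) = -(10140 + 1949/342) = -1*3469829/342 = -3469829/342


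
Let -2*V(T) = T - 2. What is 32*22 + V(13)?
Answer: 1397/2 ≈ 698.50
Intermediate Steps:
V(T) = 1 - T/2 (V(T) = -(T - 2)/2 = -(-2 + T)/2 = 1 - T/2)
32*22 + V(13) = 32*22 + (1 - 1/2*13) = 704 + (1 - 13/2) = 704 - 11/2 = 1397/2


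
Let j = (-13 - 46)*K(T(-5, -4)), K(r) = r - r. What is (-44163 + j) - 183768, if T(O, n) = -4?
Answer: -227931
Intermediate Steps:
K(r) = 0
j = 0 (j = (-13 - 46)*0 = -59*0 = 0)
(-44163 + j) - 183768 = (-44163 + 0) - 183768 = -44163 - 183768 = -227931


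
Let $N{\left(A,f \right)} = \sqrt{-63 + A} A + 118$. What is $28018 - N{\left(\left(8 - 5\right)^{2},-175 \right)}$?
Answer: $27900 - 27 i \sqrt{6} \approx 27900.0 - 66.136 i$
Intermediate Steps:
$N{\left(A,f \right)} = 118 + A \sqrt{-63 + A}$ ($N{\left(A,f \right)} = A \sqrt{-63 + A} + 118 = 118 + A \sqrt{-63 + A}$)
$28018 - N{\left(\left(8 - 5\right)^{2},-175 \right)} = 28018 - \left(118 + \left(8 - 5\right)^{2} \sqrt{-63 + \left(8 - 5\right)^{2}}\right) = 28018 - \left(118 + 3^{2} \sqrt{-63 + 3^{2}}\right) = 28018 - \left(118 + 9 \sqrt{-63 + 9}\right) = 28018 - \left(118 + 9 \sqrt{-54}\right) = 28018 - \left(118 + 9 \cdot 3 i \sqrt{6}\right) = 28018 - \left(118 + 27 i \sqrt{6}\right) = 27900 - 27 i \sqrt{6}$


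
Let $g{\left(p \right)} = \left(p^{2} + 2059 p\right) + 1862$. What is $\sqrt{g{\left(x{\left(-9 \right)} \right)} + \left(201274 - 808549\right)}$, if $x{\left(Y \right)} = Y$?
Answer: $i \sqrt{623863} \approx 789.85 i$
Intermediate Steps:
$g{\left(p \right)} = 1862 + p^{2} + 2059 p$
$\sqrt{g{\left(x{\left(-9 \right)} \right)} + \left(201274 - 808549\right)} = \sqrt{\left(1862 + \left(-9\right)^{2} + 2059 \left(-9\right)\right) + \left(201274 - 808549\right)} = \sqrt{\left(1862 + 81 - 18531\right) - 607275} = \sqrt{-16588 - 607275} = \sqrt{-623863} = i \sqrt{623863}$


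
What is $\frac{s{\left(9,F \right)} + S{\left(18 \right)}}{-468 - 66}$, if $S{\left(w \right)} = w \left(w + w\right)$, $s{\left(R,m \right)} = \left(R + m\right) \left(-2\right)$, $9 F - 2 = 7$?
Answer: $- \frac{314}{267} \approx -1.176$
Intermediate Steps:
$F = 1$ ($F = \frac{2}{9} + \frac{1}{9} \cdot 7 = \frac{2}{9} + \frac{7}{9} = 1$)
$s{\left(R,m \right)} = - 2 R - 2 m$
$S{\left(w \right)} = 2 w^{2}$ ($S{\left(w \right)} = w 2 w = 2 w^{2}$)
$\frac{s{\left(9,F \right)} + S{\left(18 \right)}}{-468 - 66} = \frac{\left(\left(-2\right) 9 - 2\right) + 2 \cdot 18^{2}}{-468 - 66} = \frac{\left(-18 - 2\right) + 2 \cdot 324}{-534} = \left(-20 + 648\right) \left(- \frac{1}{534}\right) = 628 \left(- \frac{1}{534}\right) = - \frac{314}{267}$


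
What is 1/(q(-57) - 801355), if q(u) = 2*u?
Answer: -1/801469 ≈ -1.2477e-6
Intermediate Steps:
1/(q(-57) - 801355) = 1/(2*(-57) - 801355) = 1/(-114 - 801355) = 1/(-801469) = -1/801469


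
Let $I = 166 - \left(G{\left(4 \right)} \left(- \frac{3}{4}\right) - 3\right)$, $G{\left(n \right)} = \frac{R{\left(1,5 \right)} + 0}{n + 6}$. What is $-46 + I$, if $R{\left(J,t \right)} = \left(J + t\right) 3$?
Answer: $\frac{2487}{20} \approx 124.35$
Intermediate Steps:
$R{\left(J,t \right)} = 3 J + 3 t$
$G{\left(n \right)} = \frac{18}{6 + n}$ ($G{\left(n \right)} = \frac{\left(3 \cdot 1 + 3 \cdot 5\right) + 0}{n + 6} = \frac{\left(3 + 15\right) + 0}{6 + n} = \frac{18 + 0}{6 + n} = \frac{18}{6 + n}$)
$I = \frac{3407}{20}$ ($I = 166 - \left(\frac{18}{6 + 4} \left(- \frac{3}{4}\right) - 3\right) = 166 - \left(\frac{18}{10} \left(\left(-3\right) \frac{1}{4}\right) - 3\right) = 166 - \left(18 \cdot \frac{1}{10} \left(- \frac{3}{4}\right) - 3\right) = 166 - \left(\frac{9}{5} \left(- \frac{3}{4}\right) - 3\right) = 166 - \left(- \frac{27}{20} - 3\right) = 166 - - \frac{87}{20} = 166 + \frac{87}{20} = \frac{3407}{20} \approx 170.35$)
$-46 + I = -46 + \frac{3407}{20} = \frac{2487}{20}$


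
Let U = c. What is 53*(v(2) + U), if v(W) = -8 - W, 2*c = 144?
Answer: 3286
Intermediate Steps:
c = 72 (c = (½)*144 = 72)
U = 72
53*(v(2) + U) = 53*((-8 - 1*2) + 72) = 53*((-8 - 2) + 72) = 53*(-10 + 72) = 53*62 = 3286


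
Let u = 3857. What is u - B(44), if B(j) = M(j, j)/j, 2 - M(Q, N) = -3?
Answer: 169703/44 ≈ 3856.9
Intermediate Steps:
M(Q, N) = 5 (M(Q, N) = 2 - 1*(-3) = 2 + 3 = 5)
B(j) = 5/j
u - B(44) = 3857 - 5/44 = 169703/44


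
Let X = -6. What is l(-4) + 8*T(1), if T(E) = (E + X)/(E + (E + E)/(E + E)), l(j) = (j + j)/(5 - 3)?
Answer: -24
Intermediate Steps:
l(j) = j (l(j) = (2*j)/2 = (2*j)*(½) = j)
T(E) = (-6 + E)/(1 + E) (T(E) = (E - 6)/(E + (E + E)/(E + E)) = (-6 + E)/(E + (2*E)/((2*E))) = (-6 + E)/(E + (2*E)*(1/(2*E))) = (-6 + E)/(E + 1) = (-6 + E)/(1 + E))
l(-4) + 8*T(1) = -4 + 8*((-6 + 1)/(1 + 1)) = -4 + 8*(-5/2) = -4 - 20 = -24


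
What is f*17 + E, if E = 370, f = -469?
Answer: -7603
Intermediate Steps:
f*17 + E = -469*17 + 370 = -7973 + 370 = -7603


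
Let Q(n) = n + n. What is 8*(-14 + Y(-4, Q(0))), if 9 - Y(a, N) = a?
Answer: -8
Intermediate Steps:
Q(n) = 2*n
Y(a, N) = 9 - a
8*(-14 + Y(-4, Q(0))) = 8*(-14 + (9 - 1*(-4))) = 8*(-14 + (9 + 4)) = 8*(-14 + 13) = 8*(-1) = -8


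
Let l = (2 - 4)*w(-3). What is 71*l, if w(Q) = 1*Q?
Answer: 426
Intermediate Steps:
w(Q) = Q
l = 6 (l = (2 - 4)*(-3) = -2*(-3) = 6)
71*l = 71*6 = 426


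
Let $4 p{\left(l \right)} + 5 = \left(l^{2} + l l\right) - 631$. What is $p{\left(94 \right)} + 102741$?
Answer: $107000$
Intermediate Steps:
$p{\left(l \right)} = -159 + \frac{l^{2}}{2}$ ($p{\left(l \right)} = - \frac{5}{4} + \frac{\left(l^{2} + l l\right) - 631}{4} = - \frac{5}{4} + \frac{\left(l^{2} + l^{2}\right) - 631}{4} = - \frac{5}{4} + \frac{2 l^{2} - 631}{4} = - \frac{5}{4} + \frac{-631 + 2 l^{2}}{4} = - \frac{5}{4} + \left(- \frac{631}{4} + \frac{l^{2}}{2}\right) = -159 + \frac{l^{2}}{2}$)
$p{\left(94 \right)} + 102741 = \left(-159 + \frac{94^{2}}{2}\right) + 102741 = \left(-159 + \frac{1}{2} \cdot 8836\right) + 102741 = \left(-159 + 4418\right) + 102741 = 4259 + 102741 = 107000$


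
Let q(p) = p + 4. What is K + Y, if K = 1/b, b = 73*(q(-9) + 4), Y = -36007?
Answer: -2628512/73 ≈ -36007.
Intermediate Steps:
q(p) = 4 + p
b = -73 (b = 73*((4 - 9) + 4) = 73*(-5 + 4) = 73*(-1) = -73)
K = -1/73 (K = 1/(-73) = -1/73 ≈ -0.013699)
K + Y = -1/73 - 36007 = -2628512/73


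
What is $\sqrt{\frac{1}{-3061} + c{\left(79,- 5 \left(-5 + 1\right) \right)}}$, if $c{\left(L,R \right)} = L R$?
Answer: $\frac{\sqrt{14804156119}}{3061} \approx 39.749$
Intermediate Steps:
$\sqrt{\frac{1}{-3061} + c{\left(79,- 5 \left(-5 + 1\right) \right)}} = \sqrt{\frac{1}{-3061} + 79 \left(- 5 \left(-5 + 1\right)\right)} = \sqrt{- \frac{1}{3061} + 79 \left(\left(-5\right) \left(-4\right)\right)} = \sqrt{- \frac{1}{3061} + 79 \cdot 20} = \sqrt{- \frac{1}{3061} + 1580} = \sqrt{\frac{4836379}{3061}} = \frac{\sqrt{14804156119}}{3061}$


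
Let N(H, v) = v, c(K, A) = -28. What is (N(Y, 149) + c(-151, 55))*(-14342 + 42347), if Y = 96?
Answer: 3388605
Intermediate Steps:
(N(Y, 149) + c(-151, 55))*(-14342 + 42347) = (149 - 28)*(-14342 + 42347) = 121*28005 = 3388605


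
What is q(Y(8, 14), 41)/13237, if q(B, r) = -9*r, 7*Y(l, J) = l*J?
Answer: -369/13237 ≈ -0.027876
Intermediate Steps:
Y(l, J) = J*l/7 (Y(l, J) = (l*J)/7 = (J*l)/7 = J*l/7)
q(Y(8, 14), 41)/13237 = -9*41/13237 = -369*1/13237 = -369/13237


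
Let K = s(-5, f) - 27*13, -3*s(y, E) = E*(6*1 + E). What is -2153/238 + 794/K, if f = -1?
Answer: -705815/62356 ≈ -11.319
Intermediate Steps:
s(y, E) = -E*(6 + E)/3 (s(y, E) = -E*(6*1 + E)/3 = -E*(6 + E)/3)
K = -1048/3 (K = -⅓*(-1)*(6 - 1) - 27*13 = -⅓*(-1)*5 - 351 = 5/3 - 351 = -1048/3 ≈ -349.33)
-2153/238 + 794/K = -2153/238 + 794/(-1048/3) = -2153*1/238 + 794*(-3/1048) = -2153/238 - 1191/524 = -705815/62356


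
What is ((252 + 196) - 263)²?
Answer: 34225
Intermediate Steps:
((252 + 196) - 263)² = (448 - 263)² = 185² = 34225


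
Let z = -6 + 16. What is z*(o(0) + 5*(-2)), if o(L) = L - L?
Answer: -100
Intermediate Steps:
o(L) = 0
z = 10
z*(o(0) + 5*(-2)) = 10*(0 + 5*(-2)) = 10*(0 - 10) = 10*(-10) = -100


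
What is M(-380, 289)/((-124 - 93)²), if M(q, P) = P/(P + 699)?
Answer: 289/46523932 ≈ 6.2119e-6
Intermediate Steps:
M(q, P) = P/(699 + P)
M(-380, 289)/((-124 - 93)²) = (289/(699 + 289))/((-124 - 93)²) = (289/988)/((-217)²) = (289*(1/988))/47089 = (289/988)*(1/47089) = 289/46523932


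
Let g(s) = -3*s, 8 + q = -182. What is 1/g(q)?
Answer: 1/570 ≈ 0.0017544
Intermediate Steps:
q = -190 (q = -8 - 182 = -190)
1/g(q) = 1/(-3*(-190)) = 1/570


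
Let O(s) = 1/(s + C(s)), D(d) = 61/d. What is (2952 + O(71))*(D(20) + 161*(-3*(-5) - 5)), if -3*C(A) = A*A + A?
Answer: 31103572103/6532 ≈ 4.7617e+6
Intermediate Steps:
C(A) = -A/3 - A²/3 (C(A) = -(A*A + A)/3 = -(A² + A)/3 = -(A + A²)/3 = -A/3 - A²/3)
O(s) = 1/(s - s*(1 + s)/3)
(2952 + O(71))*(D(20) + 161*(-3*(-5) - 5)) = (2952 - 3/(71*(-2 + 71)))*(61/20 + 161*(-3*(-5) - 5)) = (2952 - 3*1/71/69)*(61*(1/20) + 161*(15 - 5)) = (2952 - 3*1/71*1/69)*(61/20 + 161*10) = (2952 - 1/1633)*(61/20 + 1610) = (4820615/1633)*(32261/20) = 31103572103/6532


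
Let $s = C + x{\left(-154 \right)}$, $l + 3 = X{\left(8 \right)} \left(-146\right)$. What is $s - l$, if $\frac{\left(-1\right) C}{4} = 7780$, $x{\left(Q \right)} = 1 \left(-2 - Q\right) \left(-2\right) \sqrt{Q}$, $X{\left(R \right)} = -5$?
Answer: $-31847 - 304 i \sqrt{154} \approx -31847.0 - 3772.5 i$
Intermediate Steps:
$l = 727$ ($l = -3 - -730 = -3 + 730 = 727$)
$x{\left(Q \right)} = \sqrt{Q} \left(4 + 2 Q\right)$ ($x{\left(Q \right)} = \left(-2 - Q\right) \left(-2\right) \sqrt{Q} = \left(4 + 2 Q\right) \sqrt{Q} = \sqrt{Q} \left(4 + 2 Q\right)$)
$C = -31120$ ($C = \left(-4\right) 7780 = -31120$)
$s = -31120 - 304 i \sqrt{154}$ ($s = -31120 + 2 \sqrt{-154} \left(2 - 154\right) = -31120 + 2 i \sqrt{154} \left(-152\right) = -31120 - 304 i \sqrt{154} \approx -31120.0 - 3772.5 i$)
$s - l = \left(-31120 - 304 i \sqrt{154}\right) - 727 = -31847 - 304 i \sqrt{154}$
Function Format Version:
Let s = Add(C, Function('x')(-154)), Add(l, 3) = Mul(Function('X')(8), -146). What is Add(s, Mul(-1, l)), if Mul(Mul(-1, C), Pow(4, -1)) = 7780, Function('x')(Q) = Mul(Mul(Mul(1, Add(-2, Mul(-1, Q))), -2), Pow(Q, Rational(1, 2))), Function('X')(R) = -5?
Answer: Add(-31847, Mul(-304, I, Pow(154, Rational(1, 2)))) ≈ Add(-31847., Mul(-3772.5, I))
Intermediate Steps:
l = 727 (l = Add(-3, Mul(-5, -146)) = Add(-3, 730) = 727)
Function('x')(Q) = Mul(Pow(Q, Rational(1, 2)), Add(4, Mul(2, Q))) (Function('x')(Q) = Mul(Mul(Add(-2, Mul(-1, Q)), -2), Pow(Q, Rational(1, 2))) = Mul(Add(4, Mul(2, Q)), Pow(Q, Rational(1, 2))) = Mul(Pow(Q, Rational(1, 2)), Add(4, Mul(2, Q))))
C = -31120 (C = Mul(-4, 7780) = -31120)
s = Add(-31120, Mul(-304, I, Pow(154, Rational(1, 2)))) (s = Add(-31120, Mul(2, Pow(-154, Rational(1, 2)), Add(2, -154))) = Add(-31120, Mul(2, Mul(I, Pow(154, Rational(1, 2))), -152)) = Add(-31120, Mul(-304, I, Pow(154, Rational(1, 2)))) ≈ Add(-31120., Mul(-3772.5, I)))
Add(s, Mul(-1, l)) = Add(Add(-31120, Mul(-304, I, Pow(154, Rational(1, 2)))), Mul(-1, 727)) = Add(Add(-31120, Mul(-304, I, Pow(154, Rational(1, 2)))), -727) = Add(-31847, Mul(-304, I, Pow(154, Rational(1, 2))))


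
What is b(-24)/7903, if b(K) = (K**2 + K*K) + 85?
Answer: 1237/7903 ≈ 0.15652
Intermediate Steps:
b(K) = 85 + 2*K**2 (b(K) = (K**2 + K**2) + 85 = 2*K**2 + 85 = 85 + 2*K**2)
b(-24)/7903 = (85 + 2*(-24)**2)/7903 = (85 + 2*576)*(1/7903) = (85 + 1152)*(1/7903) = 1237*(1/7903) = 1237/7903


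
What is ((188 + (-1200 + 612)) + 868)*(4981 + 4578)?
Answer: 4473612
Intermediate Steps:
((188 + (-1200 + 612)) + 868)*(4981 + 4578) = ((188 - 588) + 868)*9559 = (-400 + 868)*9559 = 468*9559 = 4473612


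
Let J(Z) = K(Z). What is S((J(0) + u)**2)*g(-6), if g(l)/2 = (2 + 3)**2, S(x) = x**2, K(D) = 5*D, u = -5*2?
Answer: 500000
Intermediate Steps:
u = -10
J(Z) = 5*Z
g(l) = 50 (g(l) = 2*(2 + 3)**2 = 2*5**2 = 2*25 = 50)
S((J(0) + u)**2)*g(-6) = ((5*0 - 10)**2)**2*50 = ((0 - 10)**2)**2*50 = ((-10)**2)**2*50 = 100**2*50 = 10000*50 = 500000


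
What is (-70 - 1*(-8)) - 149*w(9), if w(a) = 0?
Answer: -62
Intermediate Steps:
(-70 - 1*(-8)) - 149*w(9) = (-70 - 1*(-8)) - 149*0 = (-70 + 8) + 0 = -62 + 0 = -62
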